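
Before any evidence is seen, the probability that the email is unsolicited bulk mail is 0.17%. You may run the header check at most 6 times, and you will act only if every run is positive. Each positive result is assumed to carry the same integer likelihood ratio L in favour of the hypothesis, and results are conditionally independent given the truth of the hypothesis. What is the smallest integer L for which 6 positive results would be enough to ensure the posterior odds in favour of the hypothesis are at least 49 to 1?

6

Prior odds = 0.0017/0.9983 = 17/9983.
Target odds = 49.
Need L⁶ ≥ 49 ÷ (17/9983) = 489167/17.
5⁶ = 15625 < 489167/17 ≤ 46656 = 6⁶, so L = 6.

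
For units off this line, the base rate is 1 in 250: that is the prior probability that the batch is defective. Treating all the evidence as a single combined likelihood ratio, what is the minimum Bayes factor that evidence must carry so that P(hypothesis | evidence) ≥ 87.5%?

1743

Prior odds = 0.004/0.996 = 1/249.
Target odds = 0.875/0.125 = 7.
Required Bayes factor = 7 ÷ (1/249) = 1743.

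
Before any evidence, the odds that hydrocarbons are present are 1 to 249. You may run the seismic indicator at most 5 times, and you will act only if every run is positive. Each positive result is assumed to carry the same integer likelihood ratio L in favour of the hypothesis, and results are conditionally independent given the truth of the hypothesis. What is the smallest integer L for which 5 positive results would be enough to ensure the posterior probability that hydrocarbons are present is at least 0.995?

Prior odds = 1/249.
Target odds = 0.995/0.005 = 199.
Need L⁵ ≥ 199 ÷ (1/249) = 49551.
8⁵ = 32768 < 49551 ≤ 59049 = 9⁵, so L = 9.

9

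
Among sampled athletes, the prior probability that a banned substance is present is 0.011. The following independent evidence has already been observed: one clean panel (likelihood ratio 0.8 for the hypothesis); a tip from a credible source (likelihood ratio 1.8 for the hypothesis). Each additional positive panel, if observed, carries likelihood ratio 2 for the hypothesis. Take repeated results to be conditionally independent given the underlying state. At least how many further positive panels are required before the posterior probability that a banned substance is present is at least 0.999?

Prior odds = 0.011/0.989 = 11/989.
Combined Bayes factor of the evidence already in hand = 0.8 × 1.8 = 1.44.
Odds after that evidence = (11/989) × 1.44 = 396/24725.
Target odds = 0.999/0.001 = 999.
Need 2ⁿ ≥ 999 ÷ (396/24725) = 2744475/44.
2¹⁵ = 32768 falls short of 2744475/44 but 2¹⁶ = 65536 reaches it, so n = 16.

16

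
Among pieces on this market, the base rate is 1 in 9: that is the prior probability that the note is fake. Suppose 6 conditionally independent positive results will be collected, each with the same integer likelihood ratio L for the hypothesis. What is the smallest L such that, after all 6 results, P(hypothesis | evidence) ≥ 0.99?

4

Prior odds = (1/9)/(8/9) = 0.125.
Target odds = 0.99/0.01 = 99.
Need L⁶ ≥ 99 ÷ 0.125 = 792.
3⁶ = 729 < 792 ≤ 4096 = 4⁶, so L = 4.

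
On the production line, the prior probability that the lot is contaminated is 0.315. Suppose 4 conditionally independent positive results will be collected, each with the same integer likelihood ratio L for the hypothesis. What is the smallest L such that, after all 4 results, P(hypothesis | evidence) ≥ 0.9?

3

Prior odds = 0.315/0.685 = 63/137.
Target odds = 0.9/0.1 = 9.
Need L⁴ ≥ 9 ÷ (63/137) = 137/7.
2⁴ = 16 < 137/7 ≤ 81 = 3⁴, so L = 3.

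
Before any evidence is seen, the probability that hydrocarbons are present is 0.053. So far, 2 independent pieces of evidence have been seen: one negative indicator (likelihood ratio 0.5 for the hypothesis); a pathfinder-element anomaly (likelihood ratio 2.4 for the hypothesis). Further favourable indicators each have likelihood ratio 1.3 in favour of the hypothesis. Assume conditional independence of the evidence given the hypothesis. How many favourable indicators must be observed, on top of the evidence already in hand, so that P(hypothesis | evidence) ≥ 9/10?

19

Prior odds = 0.053/0.947 = 53/947.
Combined Bayes factor of the evidence already in hand = 0.5 × 2.4 = 1.2.
Odds after that evidence = (53/947) × 1.2 = 318/4735.
Target odds = 0.9/0.1 = 9.
Need 1.3ⁿ ≥ 9 ÷ (318/4735) = 14205/106.
1.3¹⁸ ≈112.455 falls short of 14205/106 but 1.3¹⁹ ≈146.192 reaches it, so n = 19.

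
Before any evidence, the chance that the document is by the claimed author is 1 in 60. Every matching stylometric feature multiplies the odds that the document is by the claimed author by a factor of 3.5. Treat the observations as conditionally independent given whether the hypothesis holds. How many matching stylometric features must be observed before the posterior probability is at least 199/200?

Prior odds = (1/60)/(59/60) = 1/59.
Likelihood ratio per matching stylometric feature = 3.5.
Target posterior odds = 0.995/0.005 = 199.
Need (1/59) × 3.5ⁿ ≥ 199, i.e. 3.5ⁿ ≥ 11741.
3.5⁷ = 823543/128 falls short of 11741 but 3.5⁸ = 5764801/256 reaches it, so n = 8.

8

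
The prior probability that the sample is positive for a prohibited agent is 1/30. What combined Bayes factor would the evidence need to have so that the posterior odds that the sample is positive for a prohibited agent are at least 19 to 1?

Prior odds = (1/30)/(29/30) = 1/29.
Target odds = 19.
Required Bayes factor = 19 ÷ (1/29) = 551.

551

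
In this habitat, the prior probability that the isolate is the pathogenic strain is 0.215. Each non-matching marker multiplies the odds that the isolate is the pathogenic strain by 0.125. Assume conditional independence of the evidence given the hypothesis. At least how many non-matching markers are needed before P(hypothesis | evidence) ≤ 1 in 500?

Prior odds: 0.215 ÷ 0.785 = 43/157.
Likelihood ratio per non-matching marker = 0.125.
Target odds: 0.002 ÷ 0.998 = 1/499.
Need (43/157) × 0.125ⁿ ≤ 1/499, i.e. 0.125ⁿ ≤ 157/21457.
0.125² = 0.015625 is still above 157/21457 but 0.125³ = 0.001953125 is at or below it, so n = 3.

3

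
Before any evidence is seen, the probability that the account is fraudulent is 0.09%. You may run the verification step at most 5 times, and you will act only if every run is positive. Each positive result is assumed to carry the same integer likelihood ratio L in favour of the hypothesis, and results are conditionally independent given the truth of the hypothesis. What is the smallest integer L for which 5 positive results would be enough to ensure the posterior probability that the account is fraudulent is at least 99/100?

11

Prior odds = 0.0009/0.9991 = 9/9991.
Target odds = 0.99/0.01 = 99.
Need L⁵ ≥ 99 ÷ (9/9991) = 109901.
10⁵ = 100000 < 109901 ≤ 161051 = 11⁵, so L = 11.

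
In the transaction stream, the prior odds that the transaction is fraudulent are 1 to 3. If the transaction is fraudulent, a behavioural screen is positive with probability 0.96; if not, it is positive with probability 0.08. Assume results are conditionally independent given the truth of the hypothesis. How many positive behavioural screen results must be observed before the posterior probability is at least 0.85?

2

Prior odds = 1/3.
Likelihood ratio of a positive = 0.96/0.08 = 12.
Target posterior odds = 0.85/0.15 = 17/3.
Need (1/3) × 12ⁿ ≥ 17/3, i.e. 12ⁿ ≥ 17.
12¹ = 12 falls short of 17 but 12² = 144 reaches it, so n = 2.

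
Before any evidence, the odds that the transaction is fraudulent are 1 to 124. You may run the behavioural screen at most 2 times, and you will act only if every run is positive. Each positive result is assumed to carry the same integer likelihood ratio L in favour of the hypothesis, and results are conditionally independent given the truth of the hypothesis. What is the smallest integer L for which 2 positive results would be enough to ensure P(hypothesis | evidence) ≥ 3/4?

Prior odds = 1/124.
Target odds = 0.75/0.25 = 3.
Need L² ≥ 3 ÷ (1/124) = 372.
19² = 361 < 372 ≤ 400 = 20², so L = 20.

20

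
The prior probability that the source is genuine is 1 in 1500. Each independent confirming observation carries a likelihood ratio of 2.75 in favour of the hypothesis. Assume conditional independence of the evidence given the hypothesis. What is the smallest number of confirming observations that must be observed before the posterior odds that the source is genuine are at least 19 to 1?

Prior odds = (1/1500)/(1499/1500) = 1/1499.
Likelihood ratio per confirming observation = 2.75.
Target odds = 19.
Need (1/1499) × 2.75ⁿ ≥ 19, i.e. 2.75ⁿ ≥ 28481.
2.75¹⁰ ≈24735.9 falls short of 28481 but 2.75¹¹ ≈68023.6 reaches it, so n = 11.

11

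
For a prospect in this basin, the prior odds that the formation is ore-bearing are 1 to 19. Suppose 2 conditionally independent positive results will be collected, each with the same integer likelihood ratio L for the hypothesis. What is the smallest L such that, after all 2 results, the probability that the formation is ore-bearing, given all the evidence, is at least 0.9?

14

Prior odds = 1/19.
Target odds = 0.9/0.1 = 9.
Need L² ≥ 9 ÷ (1/19) = 171.
13² = 169 < 171 ≤ 196 = 14², so L = 14.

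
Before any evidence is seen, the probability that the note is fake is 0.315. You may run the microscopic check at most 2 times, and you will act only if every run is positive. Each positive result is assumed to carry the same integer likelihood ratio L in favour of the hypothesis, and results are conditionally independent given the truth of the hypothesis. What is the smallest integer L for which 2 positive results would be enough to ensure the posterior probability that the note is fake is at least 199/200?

21

Prior odds = 0.315/0.685 = 63/137.
Target odds = 0.995/0.005 = 199.
Need L² ≥ 199 ÷ (63/137) = 27263/63.
20² = 400 < 27263/63 ≤ 441 = 21², so L = 21.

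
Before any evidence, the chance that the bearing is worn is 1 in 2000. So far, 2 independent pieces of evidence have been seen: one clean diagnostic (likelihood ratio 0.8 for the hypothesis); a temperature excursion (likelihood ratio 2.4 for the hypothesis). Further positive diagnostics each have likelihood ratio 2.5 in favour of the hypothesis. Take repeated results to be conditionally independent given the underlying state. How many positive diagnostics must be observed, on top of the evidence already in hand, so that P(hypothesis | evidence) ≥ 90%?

10

Prior odds = 0.0005/0.9995 = 1/1999.
Combined Bayes factor of the evidence already in hand = 0.8 × 2.4 = 1.92.
Odds after that evidence = (1/1999) × 1.92 = 48/49975.
Target odds = 0.9/0.1 = 9.
Need 2.5ⁿ ≥ 9 ÷ (48/49975) = 9370.3125.
2.5⁹ = 1953125/512 falls short of 9370.3125 but 2.5¹⁰ = 9765625/1024 reaches it, so n = 10.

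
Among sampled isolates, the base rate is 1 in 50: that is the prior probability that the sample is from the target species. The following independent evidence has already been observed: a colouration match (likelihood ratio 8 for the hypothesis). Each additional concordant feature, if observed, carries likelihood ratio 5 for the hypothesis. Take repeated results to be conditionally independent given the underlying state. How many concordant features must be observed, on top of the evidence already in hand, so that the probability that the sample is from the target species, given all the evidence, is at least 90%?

Prior odds = 0.02/0.98 = 1/49.
Bayes factor of the evidence already in hand = 8.
Odds after that evidence = (1/49) × 8 = 8/49.
Target odds = 0.9/0.1 = 9.
Need 5ⁿ ≥ 9 ÷ (8/49) = 55.125.
5² = 25 falls short of 55.125 but 5³ = 125 reaches it, so n = 3.

3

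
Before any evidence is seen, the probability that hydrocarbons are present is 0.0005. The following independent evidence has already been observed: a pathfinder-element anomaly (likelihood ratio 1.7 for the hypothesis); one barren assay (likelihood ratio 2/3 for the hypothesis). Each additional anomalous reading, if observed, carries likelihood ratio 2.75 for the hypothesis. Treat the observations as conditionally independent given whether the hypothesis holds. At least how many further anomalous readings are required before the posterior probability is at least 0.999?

15

Prior odds = 0.0005/0.9995 = 1/1999.
Combined Bayes factor of the evidence already in hand = 1.7 × (2/3) = 17/15.
Odds after that evidence = (1/1999) × 17/15 = 17/29985.
Target odds = 0.999/0.001 = 999.
Need 2.75ⁿ ≥ 999 ÷ (17/29985) = 29955015/17.
2.75¹⁴ ≈1.41468e+06 falls short of 29955015/17 but 2.75¹⁵ ≈3.89037e+06 reaches it, so n = 15.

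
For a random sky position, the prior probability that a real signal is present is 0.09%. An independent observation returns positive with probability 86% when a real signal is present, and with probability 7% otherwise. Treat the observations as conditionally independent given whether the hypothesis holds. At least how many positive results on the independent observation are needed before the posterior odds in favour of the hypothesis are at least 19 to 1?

4

Prior odds: 0.0009 ÷ 0.9991 = 9/9991.
Likelihood ratio of a positive result = 0.86/0.07 = 86/7.
Target odds = 19.
Require (86/7)ⁿ ≥ 19 ÷ (9/9991) = 189829/9.
(86/7)³ = 636056/343 falls short of 189829/9 but (86/7)⁴ = 54700816/2401 reaches it, so n = 4.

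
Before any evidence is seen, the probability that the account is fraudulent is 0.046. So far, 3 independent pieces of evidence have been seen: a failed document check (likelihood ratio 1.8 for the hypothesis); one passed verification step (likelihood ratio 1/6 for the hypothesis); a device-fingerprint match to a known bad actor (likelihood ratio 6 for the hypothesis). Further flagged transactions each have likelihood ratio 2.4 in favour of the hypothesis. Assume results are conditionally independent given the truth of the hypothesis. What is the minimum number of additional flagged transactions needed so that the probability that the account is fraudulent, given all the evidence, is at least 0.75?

5

Prior odds = 0.046/0.954 = 23/477.
Combined Bayes factor of the evidence already in hand = 1.8 × (1/6) × 6 = 1.8.
Odds after that evidence = (23/477) × 1.8 = 23/265.
Target odds = 0.75/0.25 = 3.
Need 2.4ⁿ ≥ 3 ÷ (23/265) = 795/23.
2.4⁴ = 33.1776 falls short of 795/23 but 2.4⁵ = 79.62624 reaches it, so n = 5.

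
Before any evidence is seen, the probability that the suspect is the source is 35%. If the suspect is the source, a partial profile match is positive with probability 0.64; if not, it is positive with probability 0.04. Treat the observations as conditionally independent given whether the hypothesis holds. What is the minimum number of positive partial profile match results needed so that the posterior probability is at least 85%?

1

Prior odds = 0.35/0.65 = 7/13.
Likelihood ratio of a positive = 0.64/0.04 = 16.
Target odds: 0.85 ÷ 0.15 = 17/3.
Require 16ⁿ ≥ 17/3 ÷ (7/13) = 221/21.
16¹ = 16, which meets the required 221/21; so n = 1.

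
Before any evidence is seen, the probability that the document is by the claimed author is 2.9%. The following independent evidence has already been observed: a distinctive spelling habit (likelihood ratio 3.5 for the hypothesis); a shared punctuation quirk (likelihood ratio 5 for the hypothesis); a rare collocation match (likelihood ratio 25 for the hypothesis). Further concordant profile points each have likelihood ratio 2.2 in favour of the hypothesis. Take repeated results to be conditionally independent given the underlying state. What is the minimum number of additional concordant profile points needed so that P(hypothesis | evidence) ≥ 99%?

3

Prior odds = 0.029/0.971 = 29/971.
Combined Bayes factor of the evidence already in hand = 3.5 × 5 × 25 = 437.5.
Odds after that evidence = (29/971) × 437.5 = 25375/1942.
Target odds = 0.99/0.01 = 99.
Need 2.2ⁿ ≥ 99 ÷ (25375/1942) = 192258/25375.
2.2² = 4.84 falls short of 192258/25375 but 2.2³ = 10.648 reaches it, so n = 3.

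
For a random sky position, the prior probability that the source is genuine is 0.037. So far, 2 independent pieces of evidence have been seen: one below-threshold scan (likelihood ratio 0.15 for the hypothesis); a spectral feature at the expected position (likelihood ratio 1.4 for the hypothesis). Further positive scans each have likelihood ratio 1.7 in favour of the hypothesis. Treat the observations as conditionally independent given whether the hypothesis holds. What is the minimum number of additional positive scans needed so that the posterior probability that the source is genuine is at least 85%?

Prior odds = 0.037/0.963 = 37/963.
Combined Bayes factor of the evidence already in hand = 0.15 × 1.4 = 0.21.
Odds after that evidence = (37/963) × 0.21 = 259/32100.
Target odds = 0.85/0.15 = 17/3.
Need 1.7ⁿ ≥ 17/3 ÷ (259/32100) = 181900/259.
1.7¹² ≈582.622 falls short of 181900/259 but 1.7¹³ ≈990.458 reaches it, so n = 13.

13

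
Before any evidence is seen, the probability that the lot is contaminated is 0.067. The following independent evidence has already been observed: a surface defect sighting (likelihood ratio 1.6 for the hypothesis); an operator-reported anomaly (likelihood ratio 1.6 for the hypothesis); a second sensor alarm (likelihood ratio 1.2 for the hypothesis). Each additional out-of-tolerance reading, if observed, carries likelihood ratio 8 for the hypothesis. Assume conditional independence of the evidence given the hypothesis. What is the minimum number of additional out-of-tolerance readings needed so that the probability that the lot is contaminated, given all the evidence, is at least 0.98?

3

Prior odds = 0.067/0.933 = 67/933.
Combined Bayes factor of the evidence already in hand = 1.6 × 1.6 × 1.2 = 3.072.
Odds after that evidence = (67/933) × 3.072 = 8576/38875.
Target odds = 0.98/0.02 = 49.
Need 8ⁿ ≥ 49 ÷ (8576/38875) = 1904875/8576.
8² = 64 falls short of 1904875/8576 but 8³ = 512 reaches it, so n = 3.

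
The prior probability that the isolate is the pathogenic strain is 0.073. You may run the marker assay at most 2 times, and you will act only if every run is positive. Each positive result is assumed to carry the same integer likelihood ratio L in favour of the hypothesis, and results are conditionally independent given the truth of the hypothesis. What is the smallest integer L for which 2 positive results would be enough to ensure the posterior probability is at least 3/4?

7

Prior odds = 0.073/0.927 = 73/927.
Target odds = 0.75/0.25 = 3.
Need L² ≥ 3 ÷ (73/927) = 2781/73.
6² = 36 < 2781/73 ≤ 49 = 7², so L = 7.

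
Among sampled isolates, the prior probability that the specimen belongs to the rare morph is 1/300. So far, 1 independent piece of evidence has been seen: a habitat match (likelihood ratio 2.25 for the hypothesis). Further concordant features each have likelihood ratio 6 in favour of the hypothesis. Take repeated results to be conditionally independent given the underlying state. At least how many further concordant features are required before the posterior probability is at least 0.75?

Prior odds = (1/300)/(299/300) = 1/299.
Bayes factor of the evidence already in hand = 2.25.
Odds after that evidence = (1/299) × 2.25 = 9/1196.
Target odds = 0.75/0.25 = 3.
Need 6ⁿ ≥ 3 ÷ (9/1196) = 1196/3.
6³ = 216 falls short of 1196/3 but 6⁴ = 1296 reaches it, so n = 4.

4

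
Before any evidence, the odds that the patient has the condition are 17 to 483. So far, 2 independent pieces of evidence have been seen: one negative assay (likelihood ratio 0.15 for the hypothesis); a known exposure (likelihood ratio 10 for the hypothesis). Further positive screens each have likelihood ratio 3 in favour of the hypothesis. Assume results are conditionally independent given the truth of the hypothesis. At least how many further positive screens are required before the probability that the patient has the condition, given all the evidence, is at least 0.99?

7

Prior odds = 17/483.
Combined Bayes factor of the evidence already in hand = 0.15 × 10 = 1.5.
Odds after that evidence = (17/483) × 1.5 = 17/322.
Target odds = 0.99/0.01 = 99.
Need 3ⁿ ≥ 99 ÷ (17/322) = 31878/17.
3⁶ = 729 falls short of 31878/17 but 3⁷ = 2187 reaches it, so n = 7.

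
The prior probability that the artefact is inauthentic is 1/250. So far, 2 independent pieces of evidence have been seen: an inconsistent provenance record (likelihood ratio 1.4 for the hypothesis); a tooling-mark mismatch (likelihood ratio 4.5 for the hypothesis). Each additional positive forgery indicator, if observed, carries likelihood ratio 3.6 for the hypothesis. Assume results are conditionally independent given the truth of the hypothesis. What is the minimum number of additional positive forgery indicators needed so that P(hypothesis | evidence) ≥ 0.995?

8

Prior odds = 0.004/0.996 = 1/249.
Combined Bayes factor of the evidence already in hand = 1.4 × 4.5 = 6.3.
Odds after that evidence = (1/249) × 6.3 = 21/830.
Target odds = 0.995/0.005 = 199.
Need 3.6ⁿ ≥ 199 ÷ (21/830) = 165170/21.
3.6⁷ = 612220032/78125 falls short of 165170/21 but 3.6⁸ ≈28211.1 reaches it, so n = 8.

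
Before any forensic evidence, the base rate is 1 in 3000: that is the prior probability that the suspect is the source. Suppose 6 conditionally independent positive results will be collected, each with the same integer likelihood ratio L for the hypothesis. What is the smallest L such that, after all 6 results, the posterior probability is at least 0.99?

9

Prior odds = (1/3000)/(2999/3000) = 1/2999.
Target odds = 0.99/0.01 = 99.
Need L⁶ ≥ 99 ÷ (1/2999) = 296901.
8⁶ = 262144 < 296901 ≤ 531441 = 9⁶, so L = 9.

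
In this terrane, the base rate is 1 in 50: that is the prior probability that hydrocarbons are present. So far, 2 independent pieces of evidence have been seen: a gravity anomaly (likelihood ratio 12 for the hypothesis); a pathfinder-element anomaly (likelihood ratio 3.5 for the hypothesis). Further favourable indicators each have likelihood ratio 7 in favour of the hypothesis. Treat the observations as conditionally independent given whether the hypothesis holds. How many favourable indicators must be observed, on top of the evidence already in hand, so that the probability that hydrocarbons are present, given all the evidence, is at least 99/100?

Prior odds = 0.02/0.98 = 1/49.
Combined Bayes factor of the evidence already in hand = 12 × 3.5 = 42.
Odds after that evidence = (1/49) × 42 = 6/7.
Target odds = 0.99/0.01 = 99.
Need 7ⁿ ≥ 99 ÷ (6/7) = 115.5.
7² = 49 falls short of 115.5 but 7³ = 343 reaches it, so n = 3.

3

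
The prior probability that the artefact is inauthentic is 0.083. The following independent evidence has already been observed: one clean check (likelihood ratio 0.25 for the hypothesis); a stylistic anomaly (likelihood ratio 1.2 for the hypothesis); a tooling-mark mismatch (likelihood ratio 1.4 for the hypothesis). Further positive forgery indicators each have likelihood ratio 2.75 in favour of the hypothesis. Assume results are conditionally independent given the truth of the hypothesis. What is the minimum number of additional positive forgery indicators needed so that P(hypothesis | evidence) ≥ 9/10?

Prior odds = 0.083/0.917 = 83/917.
Combined Bayes factor of the evidence already in hand = 0.25 × 1.2 × 1.4 = 0.42.
Odds after that evidence = (83/917) × 0.42 = 249/6550.
Target odds = 0.9/0.1 = 9.
Need 2.75ⁿ ≥ 9 ÷ (249/6550) = 19650/83.
2.75⁵ = 161051/1024 falls short of 19650/83 but 2.75⁶ = 1771561/4096 reaches it, so n = 6.

6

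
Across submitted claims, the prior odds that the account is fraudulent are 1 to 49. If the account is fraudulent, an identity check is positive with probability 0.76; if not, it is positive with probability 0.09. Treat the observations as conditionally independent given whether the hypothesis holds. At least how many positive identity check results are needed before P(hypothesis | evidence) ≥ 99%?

4

Prior odds = 1/49.
Likelihood ratio of a positive = 0.76/0.09 = 76/9.
Target posterior odds = 0.99/0.01 = 99.
Require (76/9)ⁿ ≥ 99 ÷ (1/49) = 4851.
(76/9)³ = 438976/729 falls short of 4851 but (76/9)⁴ = 33362176/6561 reaches it, so n = 4.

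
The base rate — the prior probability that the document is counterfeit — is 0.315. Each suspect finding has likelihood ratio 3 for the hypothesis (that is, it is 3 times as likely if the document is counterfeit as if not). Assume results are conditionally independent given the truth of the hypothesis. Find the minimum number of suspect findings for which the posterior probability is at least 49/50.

Prior odds = 0.315/0.685 = 63/137.
Likelihood ratio per suspect finding = 3.
Target posterior odds = 0.98/0.02 = 49.
Need (63/137) × 3ⁿ ≥ 49, i.e. 3ⁿ ≥ 959/9.
3⁴ = 81 falls short of 959/9 but 3⁵ = 243 reaches it, so n = 5.

5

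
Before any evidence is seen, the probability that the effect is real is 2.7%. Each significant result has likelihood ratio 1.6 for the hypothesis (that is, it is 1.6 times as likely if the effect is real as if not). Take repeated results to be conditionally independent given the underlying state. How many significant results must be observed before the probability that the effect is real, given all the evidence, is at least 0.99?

18

Prior odds: 0.027 ÷ 0.973 = 27/973.
Likelihood ratio per significant result = 1.6.
Target odds: 0.99 ÷ 0.01 = 99.
Need (27/973) × 1.6ⁿ ≥ 99, i.e. 1.6ⁿ ≥ 10703/3.
1.6¹⁷ ≈2951.48 falls short of 10703/3 but 1.6¹⁸ ≈4722.37 reaches it, so n = 18.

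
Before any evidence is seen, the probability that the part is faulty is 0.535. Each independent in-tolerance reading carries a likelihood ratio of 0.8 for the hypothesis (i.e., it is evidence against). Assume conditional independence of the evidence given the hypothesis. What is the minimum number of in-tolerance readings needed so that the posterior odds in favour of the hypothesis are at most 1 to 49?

19

Prior odds: 0.535 ÷ 0.465 = 107/93.
Likelihood ratio per in-tolerance reading = 0.8.
Target odds = 1/49.
Need (107/93) × 0.8ⁿ ≤ 1/49, i.e. 0.8ⁿ ≤ 93/5243.
0.8¹⁸ ≈0.0180144 is still above 93/5243 but 0.8¹⁹ ≈0.0144115 is at or below it, so n = 19.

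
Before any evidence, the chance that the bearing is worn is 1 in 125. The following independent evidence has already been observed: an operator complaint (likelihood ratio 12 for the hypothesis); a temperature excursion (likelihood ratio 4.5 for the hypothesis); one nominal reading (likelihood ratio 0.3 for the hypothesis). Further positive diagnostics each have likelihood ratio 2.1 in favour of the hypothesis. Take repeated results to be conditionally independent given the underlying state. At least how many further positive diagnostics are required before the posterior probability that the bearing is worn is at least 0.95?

Prior odds = 0.008/0.992 = 1/124.
Combined Bayes factor of the evidence already in hand = 12 × 4.5 × 0.3 = 16.2.
Odds after that evidence = (1/124) × 16.2 = 81/620.
Target odds = 0.95/0.05 = 19.
Need 2.1ⁿ ≥ 19 ÷ (81/620) = 11780/81.
2.1⁶ = 85766121/1000000 falls short of 11780/81 but 2.1⁷ ≈180.109 reaches it, so n = 7.

7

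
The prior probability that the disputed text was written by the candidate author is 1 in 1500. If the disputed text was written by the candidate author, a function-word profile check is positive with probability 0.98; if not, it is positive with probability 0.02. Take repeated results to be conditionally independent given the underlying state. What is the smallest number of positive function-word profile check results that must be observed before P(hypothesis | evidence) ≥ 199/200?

4

Prior odds: (1/1500) ÷ (1499/1500) = 1/1499.
Likelihood ratio of a positive = 0.98/0.02 = 49.
Target posterior odds = 0.995/0.005 = 199.
Need (1/1499) × 49ⁿ ≥ 199, i.e. 49ⁿ ≥ 298301.
49³ = 117649 falls short of 298301 but 49⁴ = 5764801 reaches it, so n = 4.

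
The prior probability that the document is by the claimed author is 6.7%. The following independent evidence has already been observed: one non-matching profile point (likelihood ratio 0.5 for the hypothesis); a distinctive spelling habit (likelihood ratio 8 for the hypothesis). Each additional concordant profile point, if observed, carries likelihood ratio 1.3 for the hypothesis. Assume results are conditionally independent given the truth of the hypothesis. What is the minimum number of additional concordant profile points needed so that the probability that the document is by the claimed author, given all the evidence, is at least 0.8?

11

Prior odds = 0.067/0.933 = 67/933.
Combined Bayes factor of the evidence already in hand = 0.5 × 8 = 4.
Odds after that evidence = (67/933) × 4 = 268/933.
Target odds = 0.8/0.2 = 4.
Need 1.3ⁿ ≥ 4 ÷ (268/933) = 933/67.
1.3¹⁰ ≈13.7858 falls short of 933/67 but 1.3¹¹ ≈17.9216 reaches it, so n = 11.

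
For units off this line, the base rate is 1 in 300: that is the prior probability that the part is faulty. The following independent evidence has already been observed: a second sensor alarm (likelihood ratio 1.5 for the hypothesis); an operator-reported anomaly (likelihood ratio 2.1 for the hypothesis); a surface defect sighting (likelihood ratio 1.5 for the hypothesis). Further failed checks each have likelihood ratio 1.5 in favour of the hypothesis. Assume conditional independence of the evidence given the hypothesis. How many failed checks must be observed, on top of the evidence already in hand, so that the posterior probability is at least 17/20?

15

Prior odds = (1/300)/(299/300) = 1/299.
Combined Bayes factor of the evidence already in hand = 1.5 × 2.1 × 1.5 = 4.725.
Odds after that evidence = (1/299) × 4.725 = 189/11960.
Target odds = 0.85/0.15 = 17/3.
Need 1.5ⁿ ≥ 17/3 ÷ (189/11960) = 203320/567.
1.5¹⁴ = 4782969/16384 falls short of 203320/567 but 1.5¹⁵ = 14348907/32768 reaches it, so n = 15.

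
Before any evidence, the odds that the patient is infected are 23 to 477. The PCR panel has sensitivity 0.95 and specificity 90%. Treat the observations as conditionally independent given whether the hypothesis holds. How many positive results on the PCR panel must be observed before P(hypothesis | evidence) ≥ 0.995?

4

Prior odds = 23/477.
False-positive rate = 1 − 0.9 = 0.1; likelihood ratio of a positive = 0.95/0.1 = 9.5.
Target posterior odds = 0.995/0.005 = 199.
Need (23/477) × 9.5ⁿ ≥ 199, i.e. 9.5ⁿ ≥ 94923/23.
9.5³ = 857.375 falls short of 94923/23 but 9.5⁴ = 8145.0625 reaches it, so n = 4.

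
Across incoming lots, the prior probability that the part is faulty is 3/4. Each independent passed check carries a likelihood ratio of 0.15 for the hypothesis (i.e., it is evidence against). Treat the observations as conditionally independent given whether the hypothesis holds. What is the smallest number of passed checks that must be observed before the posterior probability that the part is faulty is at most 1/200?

Prior odds: 0.75 ÷ 0.25 = 3.
Likelihood ratio per passed check = 0.15.
Target odds: 0.005 ÷ 0.995 = 1/199.
Require 0.15ⁿ ≤ 1/199 ÷ 3 = 1/597.
0.15³ = 0.003375 is still above 1/597 but 0.15⁴ = 81/160000 is at or below it, so n = 4.

4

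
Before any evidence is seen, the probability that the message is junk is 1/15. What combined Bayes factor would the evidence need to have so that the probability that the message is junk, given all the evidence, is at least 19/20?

266

Prior odds = (1/15)/(14/15) = 1/14.
Target odds = 0.95/0.05 = 19.
Required Bayes factor = 19 ÷ (1/14) = 266.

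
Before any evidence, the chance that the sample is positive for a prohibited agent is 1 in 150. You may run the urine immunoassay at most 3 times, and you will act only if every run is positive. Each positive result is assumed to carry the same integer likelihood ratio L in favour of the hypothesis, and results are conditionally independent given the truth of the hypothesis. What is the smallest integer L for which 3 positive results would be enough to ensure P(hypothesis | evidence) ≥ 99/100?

Prior odds = (1/150)/(149/150) = 1/149.
Target odds = 0.99/0.01 = 99.
Need L³ ≥ 99 ÷ (1/149) = 14751.
24³ = 13824 < 14751 ≤ 15625 = 25³, so L = 25.

25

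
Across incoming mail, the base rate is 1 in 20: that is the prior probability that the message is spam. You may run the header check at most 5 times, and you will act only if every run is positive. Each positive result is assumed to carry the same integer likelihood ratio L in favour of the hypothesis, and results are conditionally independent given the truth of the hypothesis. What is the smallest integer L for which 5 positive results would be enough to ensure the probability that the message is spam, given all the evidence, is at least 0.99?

Prior odds = 0.05/0.95 = 1/19.
Target odds = 0.99/0.01 = 99.
Need L⁵ ≥ 99 ÷ (1/19) = 1881.
4⁵ = 1024 < 1881 ≤ 3125 = 5⁵, so L = 5.

5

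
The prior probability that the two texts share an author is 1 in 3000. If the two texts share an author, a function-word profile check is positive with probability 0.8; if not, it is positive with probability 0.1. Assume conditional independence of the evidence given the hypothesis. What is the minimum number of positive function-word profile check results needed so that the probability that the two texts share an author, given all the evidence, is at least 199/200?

7

Prior odds = (1/3000)/(2999/3000) = 1/2999.
Likelihood ratio of a positive = 0.8/0.1 = 8.
Target posterior odds = 0.995/0.005 = 199.
Need (1/2999) × 8ⁿ ≥ 199, i.e. 8ⁿ ≥ 596801.
8⁶ = 262144 falls short of 596801 but 8⁷ = 2097152 reaches it, so n = 7.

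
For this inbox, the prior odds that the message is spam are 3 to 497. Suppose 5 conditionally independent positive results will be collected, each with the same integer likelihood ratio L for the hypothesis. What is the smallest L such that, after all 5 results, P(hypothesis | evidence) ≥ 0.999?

Prior odds = 3/497.
Target odds = 0.999/0.001 = 999.
Need L⁵ ≥ 999 ÷ (3/497) = 165501.
11⁵ = 161051 < 165501 ≤ 248832 = 12⁵, so L = 12.

12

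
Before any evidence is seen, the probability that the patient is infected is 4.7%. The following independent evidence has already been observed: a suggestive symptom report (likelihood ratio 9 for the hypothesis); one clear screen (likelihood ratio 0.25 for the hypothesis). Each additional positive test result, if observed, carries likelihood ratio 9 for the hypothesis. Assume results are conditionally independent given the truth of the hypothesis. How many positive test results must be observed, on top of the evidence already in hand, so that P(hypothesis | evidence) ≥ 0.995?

4

Prior odds = 0.047/0.953 = 47/953.
Combined Bayes factor of the evidence already in hand = 9 × 0.25 = 2.25.
Odds after that evidence = (47/953) × 2.25 = 423/3812.
Target odds = 0.995/0.005 = 199.
Need 9ⁿ ≥ 199 ÷ (423/3812) = 758588/423.
9³ = 729 falls short of 758588/423 but 9⁴ = 6561 reaches it, so n = 4.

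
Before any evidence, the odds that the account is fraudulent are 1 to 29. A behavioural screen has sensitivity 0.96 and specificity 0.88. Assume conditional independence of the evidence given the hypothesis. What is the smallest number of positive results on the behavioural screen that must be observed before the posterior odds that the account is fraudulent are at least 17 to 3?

3

Prior odds = 1/29.
False-positive rate = 1 − 0.88 = 0.12; likelihood ratio of a positive = 0.96/0.12 = 8.
Target odds = 17/3.
Require 8ⁿ ≥ 17/3 ÷ (1/29) = 493/3.
8² = 64 falls short of 493/3 but 8³ = 512 reaches it, so n = 3.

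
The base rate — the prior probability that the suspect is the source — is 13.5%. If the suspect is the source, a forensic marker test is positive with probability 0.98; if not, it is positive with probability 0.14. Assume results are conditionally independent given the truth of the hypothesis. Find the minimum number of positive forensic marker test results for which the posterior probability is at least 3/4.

Prior odds: 0.135 ÷ 0.865 = 27/173.
Likelihood ratio of a positive = 0.98/0.14 = 7.
Target posterior odds = 0.75/0.25 = 3.
Need (27/173) × 7ⁿ ≥ 3, i.e. 7ⁿ ≥ 173/9.
7¹ = 7 falls short of 173/9 but 7² = 49 reaches it, so n = 2.

2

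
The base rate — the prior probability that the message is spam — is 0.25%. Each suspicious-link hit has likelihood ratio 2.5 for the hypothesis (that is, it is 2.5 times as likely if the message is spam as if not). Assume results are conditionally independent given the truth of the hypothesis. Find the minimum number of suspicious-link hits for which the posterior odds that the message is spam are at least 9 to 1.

9

Prior odds: 0.0025 ÷ 0.9975 = 1/399.
Likelihood ratio per suspicious-link hit = 2.5.
Target odds = 9.
Require 2.5ⁿ ≥ 9 ÷ (1/399) = 3591.
2.5⁸ = 390625/256 falls short of 3591 but 2.5⁹ = 1953125/512 reaches it, so n = 9.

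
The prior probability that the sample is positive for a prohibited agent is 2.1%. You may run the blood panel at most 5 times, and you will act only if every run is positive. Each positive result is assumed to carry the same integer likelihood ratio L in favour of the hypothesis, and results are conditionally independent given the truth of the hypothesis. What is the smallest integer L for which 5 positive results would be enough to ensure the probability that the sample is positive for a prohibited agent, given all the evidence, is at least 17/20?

4

Prior odds = 0.021/0.979 = 21/979.
Target odds = 0.85/0.15 = 17/3.
Need L⁵ ≥ 17/3 ÷ (21/979) = 16643/63.
3⁵ = 243 < 16643/63 ≤ 1024 = 4⁵, so L = 4.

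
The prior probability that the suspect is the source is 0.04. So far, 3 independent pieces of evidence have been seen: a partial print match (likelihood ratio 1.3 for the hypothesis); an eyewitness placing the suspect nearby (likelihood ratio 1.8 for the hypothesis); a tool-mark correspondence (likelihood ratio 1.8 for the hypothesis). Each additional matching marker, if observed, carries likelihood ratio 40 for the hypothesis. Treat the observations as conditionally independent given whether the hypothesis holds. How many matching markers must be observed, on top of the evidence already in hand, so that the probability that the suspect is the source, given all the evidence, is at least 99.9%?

3

Prior odds = 0.04/0.96 = 1/24.
Combined Bayes factor of the evidence already in hand = 1.3 × 1.8 × 1.8 = 4.212.
Odds after that evidence = (1/24) × 4.212 = 0.1755.
Target odds = 0.999/0.001 = 999.
Need 40ⁿ ≥ 999 ÷ 0.1755 = 74000/13.
40² = 1600 falls short of 74000/13 but 40³ = 64000 reaches it, so n = 3.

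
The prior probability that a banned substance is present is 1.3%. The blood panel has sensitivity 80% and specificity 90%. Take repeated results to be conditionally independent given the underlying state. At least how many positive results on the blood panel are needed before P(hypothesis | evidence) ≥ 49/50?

4

Prior odds = 0.013/0.987 = 13/987.
False-positive rate = 1 − 0.9 = 0.1; likelihood ratio of a positive = 0.8/0.1 = 8.
Target odds: 0.98 ÷ 0.02 = 49.
Require 8ⁿ ≥ 49 ÷ (13/987) = 48363/13.
8³ = 512 falls short of 48363/13 but 8⁴ = 4096 reaches it, so n = 4.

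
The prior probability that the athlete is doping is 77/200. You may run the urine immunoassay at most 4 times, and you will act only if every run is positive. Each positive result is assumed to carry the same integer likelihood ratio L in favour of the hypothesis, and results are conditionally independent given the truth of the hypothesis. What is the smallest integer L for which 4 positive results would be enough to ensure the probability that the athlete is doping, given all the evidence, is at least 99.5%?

5

Prior odds = 0.385/0.615 = 77/123.
Target odds = 0.995/0.005 = 199.
Need L⁴ ≥ 199 ÷ (77/123) = 24477/77.
4⁴ = 256 < 24477/77 ≤ 625 = 5⁴, so L = 5.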